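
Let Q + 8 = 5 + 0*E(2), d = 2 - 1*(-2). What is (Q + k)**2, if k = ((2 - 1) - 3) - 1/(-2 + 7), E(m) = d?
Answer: 676/25 ≈ 27.040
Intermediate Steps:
d = 4 (d = 2 + 2 = 4)
E(m) = 4
Q = -3 (Q = -8 + (5 + 0*4) = -8 + (5 + 0) = -8 + 5 = -3)
k = -11/5 (k = (1 - 3) - 1/5 = -2 - 1*1/5 = -2 - 1/5 = -11/5 ≈ -2.2000)
(Q + k)**2 = (-3 - 11/5)**2 = (-26/5)**2 = 676/25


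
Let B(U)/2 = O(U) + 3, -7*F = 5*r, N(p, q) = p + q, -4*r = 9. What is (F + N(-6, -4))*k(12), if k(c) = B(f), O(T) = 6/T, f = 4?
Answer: -2115/28 ≈ -75.536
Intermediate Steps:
r = -9/4 (r = -¼*9 = -9/4 ≈ -2.2500)
F = 45/28 (F = -5*(-9)/(7*4) = -⅐*(-45/4) = 45/28 ≈ 1.6071)
B(U) = 6 + 12/U (B(U) = 2*(6/U + 3) = 2*(3 + 6/U) = 6 + 12/U)
k(c) = 9 (k(c) = 6 + 12/4 = 6 + 12*(¼) = 6 + 3 = 9)
(F + N(-6, -4))*k(12) = (45/28 + (-6 - 4))*9 = (45/28 - 10)*9 = -235/28*9 = -2115/28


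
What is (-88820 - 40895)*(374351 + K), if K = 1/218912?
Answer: -10630134665747795/218912 ≈ -4.8559e+10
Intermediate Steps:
K = 1/218912 ≈ 4.5680e-6
(-88820 - 40895)*(374351 + K) = (-88820 - 40895)*(374351 + 1/218912) = -129715*81949926113/218912 = -10630134665747795/218912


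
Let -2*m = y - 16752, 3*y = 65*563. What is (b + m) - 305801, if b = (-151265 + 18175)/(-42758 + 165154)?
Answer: -27862707745/91797 ≈ -3.0353e+5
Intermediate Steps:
b = -66545/61198 (b = -133090/122396 = -133090*1/122396 = -66545/61198 ≈ -1.0874)
y = 36595/3 (y = (65*563)/3 = (⅓)*36595 = 36595/3 ≈ 12198.)
m = 13661/6 (m = -(36595/3 - 16752)/2 = -½*(-13661/3) = 13661/6 ≈ 2276.8)
(b + m) - 305801 = (-66545/61198 + 13661/6) - 305801 = 208906652/91797 - 305801 = -27862707745/91797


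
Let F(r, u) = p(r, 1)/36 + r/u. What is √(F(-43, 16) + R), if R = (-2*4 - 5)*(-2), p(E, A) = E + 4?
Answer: √3201/12 ≈ 4.7148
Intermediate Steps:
p(E, A) = 4 + E
F(r, u) = ⅑ + r/36 + r/u (F(r, u) = (4 + r)/36 + r/u = (4 + r)*(1/36) + r/u = (⅑ + r/36) + r/u = ⅑ + r/36 + r/u)
R = 26 (R = (-8 - 5)*(-2) = -13*(-2) = 26)
√(F(-43, 16) + R) = √((-43 + (1/36)*16*(4 - 43))/16 + 26) = √((-43 + (1/36)*16*(-39))/16 + 26) = √((-43 - 52/3)/16 + 26) = √((1/16)*(-181/3) + 26) = √(-181/48 + 26) = √(1067/48) = √3201/12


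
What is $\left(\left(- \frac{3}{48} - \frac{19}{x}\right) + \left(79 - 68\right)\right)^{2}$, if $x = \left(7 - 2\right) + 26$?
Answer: $\frac{26224641}{246016} \approx 106.6$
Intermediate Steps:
$x = 31$ ($x = 5 + 26 = 31$)
$\left(\left(- \frac{3}{48} - \frac{19}{x}\right) + \left(79 - 68\right)\right)^{2} = \left(\left(- \frac{3}{48} - \frac{19}{31}\right) + \left(79 - 68\right)\right)^{2} = \left(\left(\left(-3\right) \frac{1}{48} - \frac{19}{31}\right) + \left(79 - 68\right)\right)^{2} = \left(\left(- \frac{1}{16} - \frac{19}{31}\right) + 11\right)^{2} = \left(- \frac{335}{496} + 11\right)^{2} = \left(\frac{5121}{496}\right)^{2} = \frac{26224641}{246016}$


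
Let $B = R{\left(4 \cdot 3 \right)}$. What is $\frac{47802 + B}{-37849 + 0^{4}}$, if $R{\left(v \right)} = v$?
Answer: $- \frac{47814}{37849} \approx -1.2633$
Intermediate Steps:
$B = 12$ ($B = 4 \cdot 3 = 12$)
$\frac{47802 + B}{-37849 + 0^{4}} = \frac{47802 + 12}{-37849 + 0^{4}} = \frac{47814}{-37849 + 0} = \frac{47814}{-37849} = 47814 \left(- \frac{1}{37849}\right) = - \frac{47814}{37849}$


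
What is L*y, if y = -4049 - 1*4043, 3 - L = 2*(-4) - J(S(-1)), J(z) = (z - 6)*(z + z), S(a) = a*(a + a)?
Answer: 40460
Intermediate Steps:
S(a) = 2*a² (S(a) = a*(2*a) = 2*a²)
J(z) = 2*z*(-6 + z) (J(z) = (-6 + z)*(2*z) = 2*z*(-6 + z))
L = -5 (L = 3 - (2*(-4) - 2*2*(-1)²*(-6 + 2*(-1)²)) = 3 - (-8 - 2*2*1*(-6 + 2*1)) = 3 - (-8 - 2*2*(-6 + 2)) = 3 - (-8 - 2*2*(-4)) = 3 - (-8 - 1*(-16)) = 3 - (-8 + 16) = 3 - 1*8 = 3 - 8 = -5)
y = -8092 (y = -4049 - 4043 = -8092)
L*y = -5*(-8092) = 40460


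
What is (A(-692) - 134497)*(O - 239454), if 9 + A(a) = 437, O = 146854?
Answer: 12414789400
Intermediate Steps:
A(a) = 428 (A(a) = -9 + 437 = 428)
(A(-692) - 134497)*(O - 239454) = (428 - 134497)*(146854 - 239454) = -134069*(-92600) = 12414789400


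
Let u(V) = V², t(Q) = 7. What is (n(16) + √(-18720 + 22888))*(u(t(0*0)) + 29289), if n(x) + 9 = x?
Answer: 205366 + 58676*√1042 ≈ 2.0994e+6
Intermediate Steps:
n(x) = -9 + x
(n(16) + √(-18720 + 22888))*(u(t(0*0)) + 29289) = ((-9 + 16) + √(-18720 + 22888))*(7² + 29289) = (7 + √4168)*(49 + 29289) = (7 + 2*√1042)*29338 = 205366 + 58676*√1042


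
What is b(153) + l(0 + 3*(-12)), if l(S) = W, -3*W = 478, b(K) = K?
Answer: -19/3 ≈ -6.3333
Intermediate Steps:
W = -478/3 (W = -⅓*478 = -478/3 ≈ -159.33)
l(S) = -478/3
b(153) + l(0 + 3*(-12)) = 153 - 478/3 = -19/3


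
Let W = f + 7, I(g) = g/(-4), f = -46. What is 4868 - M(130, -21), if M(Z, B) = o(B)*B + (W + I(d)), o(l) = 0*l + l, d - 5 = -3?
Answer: 8933/2 ≈ 4466.5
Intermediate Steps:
d = 2 (d = 5 - 3 = 2)
o(l) = l (o(l) = 0 + l = l)
I(g) = -g/4 (I(g) = g*(-1/4) = -g/4)
W = -39 (W = -46 + 7 = -39)
M(Z, B) = -79/2 + B**2 (M(Z, B) = B*B + (-39 - 1/4*2) = B**2 + (-39 - 1/2) = B**2 - 79/2 = -79/2 + B**2)
4868 - M(130, -21) = 4868 - (-79/2 + (-21)**2) = 4868 - (-79/2 + 441) = 4868 - 1*803/2 = 4868 - 803/2 = 8933/2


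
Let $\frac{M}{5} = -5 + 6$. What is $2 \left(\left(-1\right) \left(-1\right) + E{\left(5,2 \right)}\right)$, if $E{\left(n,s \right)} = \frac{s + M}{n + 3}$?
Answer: $\frac{15}{4} \approx 3.75$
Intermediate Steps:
$M = 5$ ($M = 5 \left(-5 + 6\right) = 5 \cdot 1 = 5$)
$E{\left(n,s \right)} = \frac{5 + s}{3 + n}$ ($E{\left(n,s \right)} = \frac{s + 5}{n + 3} = \frac{5 + s}{3 + n}$)
$2 \left(\left(-1\right) \left(-1\right) + E{\left(5,2 \right)}\right) = 2 \left(\left(-1\right) \left(-1\right) + \frac{5 + 2}{3 + 5}\right) = 2 \left(1 + \frac{1}{8} \cdot 7\right) = 2 \left(1 + \frac{7}{8}\right) = 2 \cdot \frac{15}{8} = \frac{15}{4}$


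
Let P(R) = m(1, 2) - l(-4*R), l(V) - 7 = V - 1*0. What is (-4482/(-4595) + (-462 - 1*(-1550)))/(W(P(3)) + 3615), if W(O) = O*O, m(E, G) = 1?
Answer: 5003842/16776345 ≈ 0.29827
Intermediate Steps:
l(V) = 7 + V (l(V) = 7 + (V - 1*0) = 7 + (V + 0) = 7 + V)
P(R) = -6 + 4*R (P(R) = 1 - (7 - 4*R) = 1 + (-7 + 4*R) = -6 + 4*R)
W(O) = O²
(-4482/(-4595) + (-462 - 1*(-1550)))/(W(P(3)) + 3615) = (-4482/(-4595) + (-462 - 1*(-1550)))/((-6 + 4*3)² + 3615) = (-4482*(-1/4595) + (-462 + 1550))/((-6 + 12)² + 3615) = (4482/4595 + 1088)/(6² + 3615) = 5003842/(4595*(36 + 3615)) = (5003842/4595)/3651 = (5003842/4595)*(1/3651) = 5003842/16776345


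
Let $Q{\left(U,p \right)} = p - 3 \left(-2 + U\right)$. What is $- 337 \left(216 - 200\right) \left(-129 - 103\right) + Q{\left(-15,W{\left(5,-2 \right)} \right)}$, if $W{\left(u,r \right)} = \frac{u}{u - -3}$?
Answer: $\frac{10007965}{8} \approx 1.251 \cdot 10^{6}$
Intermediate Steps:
$W{\left(u,r \right)} = \frac{u}{3 + u}$ ($W{\left(u,r \right)} = \frac{u}{u + 3} = \frac{u}{3 + u}$)
$Q{\left(U,p \right)} = 6 + p - 3 U$ ($Q{\left(U,p \right)} = p - \left(-6 + 3 U\right) = 6 + p - 3 U$)
$- 337 \left(216 - 200\right) \left(-129 - 103\right) + Q{\left(-15,W{\left(5,-2 \right)} \right)} = - 337 \left(216 - 200\right) \left(-129 - 103\right) + \left(6 + \frac{5}{3 + 5} - -45\right) = - 337 \cdot 16 \left(-232\right) + \left(6 + \frac{5}{8} + 45\right) = \left(-337\right) \left(-3712\right) + \left(6 + 5 \cdot \frac{1}{8} + 45\right) = 1250944 + \left(6 + \frac{5}{8} + 45\right) = 1250944 + \frac{413}{8} = \frac{10007965}{8}$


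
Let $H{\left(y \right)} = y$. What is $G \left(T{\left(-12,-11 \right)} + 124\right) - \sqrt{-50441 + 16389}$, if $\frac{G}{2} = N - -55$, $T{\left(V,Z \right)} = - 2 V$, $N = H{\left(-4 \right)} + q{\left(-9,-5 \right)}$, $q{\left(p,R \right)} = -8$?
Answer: $12728 - 2 i \sqrt{8513} \approx 12728.0 - 184.53 i$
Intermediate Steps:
$N = -12$ ($N = -4 - 8 = -12$)
$G = 86$ ($G = 2 \left(-12 - -55\right) = 2 \left(-12 + 55\right) = 2 \cdot 43 = 86$)
$G \left(T{\left(-12,-11 \right)} + 124\right) - \sqrt{-50441 + 16389} = 86 \left(\left(-2\right) \left(-12\right) + 124\right) - \sqrt{-50441 + 16389} = 86 \left(24 + 124\right) - \sqrt{-34052} = 86 \cdot 148 - 2 i \sqrt{8513} = 12728 - 2 i \sqrt{8513}$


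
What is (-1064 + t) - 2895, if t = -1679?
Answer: -5638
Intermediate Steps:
(-1064 + t) - 2895 = (-1064 - 1679) - 2895 = -2743 - 2895 = -5638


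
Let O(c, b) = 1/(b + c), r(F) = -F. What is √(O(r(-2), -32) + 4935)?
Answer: √4441470/30 ≈ 70.249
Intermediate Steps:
√(O(r(-2), -32) + 4935) = √(1/(-32 - 1*(-2)) + 4935) = √(1/(-32 + 2) + 4935) = √(1/(-30) + 4935) = √(-1/30 + 4935) = √(148049/30) = √4441470/30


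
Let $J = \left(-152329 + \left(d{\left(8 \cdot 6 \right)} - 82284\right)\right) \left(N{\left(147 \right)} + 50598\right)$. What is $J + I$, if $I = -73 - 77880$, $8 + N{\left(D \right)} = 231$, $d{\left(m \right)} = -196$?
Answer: $-11933306142$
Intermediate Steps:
$N{\left(D \right)} = 223$ ($N{\left(D \right)} = -8 + 231 = 223$)
$J = -11933228189$ ($J = \left(-152329 - 82480\right) \left(223 + 50598\right) = \left(-152329 - 82480\right) 50821 = \left(-234809\right) 50821 = -11933228189$)
$I = -77953$ ($I = -73 - 77880 = -77953$)
$J + I = -11933228189 - 77953 = -11933306142$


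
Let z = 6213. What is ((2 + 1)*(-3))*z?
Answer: -55917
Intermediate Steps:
((2 + 1)*(-3))*z = ((2 + 1)*(-3))*6213 = (3*(-3))*6213 = -9*6213 = -55917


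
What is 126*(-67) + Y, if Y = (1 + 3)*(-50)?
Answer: -8642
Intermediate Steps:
Y = -200 (Y = 4*(-50) = -200)
126*(-67) + Y = 126*(-67) - 200 = -8442 - 200 = -8642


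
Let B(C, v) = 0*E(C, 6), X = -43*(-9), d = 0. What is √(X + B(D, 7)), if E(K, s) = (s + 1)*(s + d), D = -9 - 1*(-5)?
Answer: 3*√43 ≈ 19.672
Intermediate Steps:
D = -4 (D = -9 + 5 = -4)
E(K, s) = s*(1 + s) (E(K, s) = (s + 1)*(s + 0) = (1 + s)*s = s*(1 + s))
X = 387
B(C, v) = 0 (B(C, v) = 0*(6*(1 + 6)) = 0*(6*7) = 0*42 = 0)
√(X + B(D, 7)) = √(387 + 0) = √387 = 3*√43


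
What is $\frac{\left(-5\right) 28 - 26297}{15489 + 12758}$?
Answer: $- \frac{26437}{28247} \approx -0.93592$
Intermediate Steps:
$\frac{\left(-5\right) 28 - 26297}{15489 + 12758} = \frac{-140 - 26297}{28247} = \left(-26437\right) \frac{1}{28247} = - \frac{26437}{28247}$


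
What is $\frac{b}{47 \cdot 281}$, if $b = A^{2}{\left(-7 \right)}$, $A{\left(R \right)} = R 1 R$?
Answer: $\frac{2401}{13207} \approx 0.1818$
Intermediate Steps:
$A{\left(R \right)} = R^{2}$ ($A{\left(R \right)} = R R = R^{2}$)
$b = 2401$ ($b = \left(\left(-7\right)^{2}\right)^{2} = 49^{2} = 2401$)
$\frac{b}{47 \cdot 281} = \frac{2401}{47 \cdot 281} = \frac{2401}{13207}$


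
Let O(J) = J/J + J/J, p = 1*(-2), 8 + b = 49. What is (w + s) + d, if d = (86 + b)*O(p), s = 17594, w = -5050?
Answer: 12798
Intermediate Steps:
b = 41 (b = -8 + 49 = 41)
p = -2
O(J) = 2 (O(J) = 1 + 1 = 2)
d = 254 (d = (86 + 41)*2 = 127*2 = 254)
(w + s) + d = (-5050 + 17594) + 254 = 12544 + 254 = 12798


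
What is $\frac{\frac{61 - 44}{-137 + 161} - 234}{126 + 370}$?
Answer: $- \frac{5599}{11904} \approx -0.47035$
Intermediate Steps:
$\frac{\frac{61 - 44}{-137 + 161} - 234}{126 + 370} = \frac{\frac{17}{24} - 234}{496} = \left(17 \cdot \frac{1}{24} - 234\right) \frac{1}{496} = \left(\frac{17}{24} - 234\right) \frac{1}{496} = \left(- \frac{5599}{24}\right) \frac{1}{496} = - \frac{5599}{11904}$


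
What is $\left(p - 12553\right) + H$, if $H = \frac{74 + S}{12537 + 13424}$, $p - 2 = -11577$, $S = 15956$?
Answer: $- \frac{626370978}{25961} \approx -24127.0$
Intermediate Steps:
$p = -11575$ ($p = 2 - 11577 = -11575$)
$H = \frac{16030}{25961}$ ($H = \frac{74 + 15956}{12537 + 13424} = \frac{16030}{25961} \approx 0.61747$)
$\left(p - 12553\right) + H = \left(-11575 - 12553\right) + \frac{16030}{25961} = -24128 + \frac{16030}{25961} = - \frac{626370978}{25961}$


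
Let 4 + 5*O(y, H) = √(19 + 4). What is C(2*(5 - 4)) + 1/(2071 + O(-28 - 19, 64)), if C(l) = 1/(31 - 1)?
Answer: 27173957/803573835 - 5*√23/107143178 ≈ 0.033816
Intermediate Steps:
O(y, H) = -⅘ + √23/5 (O(y, H) = -⅘ + √(19 + 4)/5 = -⅘ + √23/5)
C(l) = 1/30
C(2*(5 - 4)) + 1/(2071 + O(-28 - 19, 64)) = 1/30 + 1/(2071 + (-⅘ + √23/5)) = 1/30 + 1/(10351/5 + √23/5)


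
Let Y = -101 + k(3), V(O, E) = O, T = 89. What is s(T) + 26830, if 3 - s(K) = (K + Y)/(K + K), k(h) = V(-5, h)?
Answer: 4776291/178 ≈ 26833.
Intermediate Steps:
k(h) = -5
Y = -106 (Y = -101 - 5 = -106)
s(K) = 3 - (-106 + K)/(2*K) (s(K) = 3 - (K - 106)/(K + K) = 3 - (-106 + K)/(2*K))
s(T) + 26830 = (5/2 + 53/89) + 26830 = 551/178 + 26830 = 4776291/178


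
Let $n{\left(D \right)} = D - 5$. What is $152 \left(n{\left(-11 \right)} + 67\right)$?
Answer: $7752$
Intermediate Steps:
$n{\left(D \right)} = -5 + D$
$152 \left(n{\left(-11 \right)} + 67\right) = 152 \left(\left(-5 - 11\right) + 67\right) = 152 \left(-16 + 67\right) = 152 \cdot 51 = 7752$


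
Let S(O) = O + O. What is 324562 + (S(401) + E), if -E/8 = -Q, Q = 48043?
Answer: 709708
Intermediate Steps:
S(O) = 2*O
E = 384344 (E = -(-8)*48043 = -8*(-48043) = 384344)
324562 + (S(401) + E) = 324562 + (2*401 + 384344) = 324562 + (802 + 384344) = 324562 + 385146 = 709708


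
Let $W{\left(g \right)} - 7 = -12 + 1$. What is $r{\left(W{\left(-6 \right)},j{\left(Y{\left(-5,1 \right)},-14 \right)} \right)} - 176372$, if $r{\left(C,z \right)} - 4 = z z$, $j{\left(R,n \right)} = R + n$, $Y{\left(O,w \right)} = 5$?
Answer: $-176287$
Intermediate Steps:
$W{\left(g \right)} = -4$ ($W{\left(g \right)} = 7 + \left(-12 + 1\right) = 7 - 11 = -4$)
$r{\left(C,z \right)} = 4 + z^{2}$ ($r{\left(C,z \right)} = 4 + z z = 4 + z^{2}$)
$r{\left(W{\left(-6 \right)},j{\left(Y{\left(-5,1 \right)},-14 \right)} \right)} - 176372 = \left(4 + \left(5 - 14\right)^{2}\right) - 176372 = \left(4 + \left(-9\right)^{2}\right) - 176372 = \left(4 + 81\right) - 176372 = 85 - 176372 = -176287$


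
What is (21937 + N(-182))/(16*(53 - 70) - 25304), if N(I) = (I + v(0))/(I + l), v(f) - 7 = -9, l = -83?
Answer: -5813489/6777640 ≈ -0.85775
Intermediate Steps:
v(f) = -2 (v(f) = 7 - 9 = -2)
N(I) = (-2 + I)/(-83 + I) (N(I) = (I - 2)/(I - 83) = (-2 + I)/(-83 + I))
(21937 + N(-182))/(16*(53 - 70) - 25304) = (21937 + (-2 - 182)/(-83 - 182))/(16*(53 - 70) - 25304) = (21937 - 184/(-265))/(16*(-17) - 25304) = (21937 - 1/265*(-184))/(-272 - 25304) = (21937 + 184/265)/(-25576) = (5813489/265)*(-1/25576) = -5813489/6777640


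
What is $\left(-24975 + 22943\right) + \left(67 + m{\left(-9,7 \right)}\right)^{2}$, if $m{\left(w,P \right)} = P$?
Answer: $3444$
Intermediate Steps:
$\left(-24975 + 22943\right) + \left(67 + m{\left(-9,7 \right)}\right)^{2} = \left(-24975 + 22943\right) + \left(67 + 7\right)^{2} = -2032 + 74^{2} = -2032 + 5476 = 3444$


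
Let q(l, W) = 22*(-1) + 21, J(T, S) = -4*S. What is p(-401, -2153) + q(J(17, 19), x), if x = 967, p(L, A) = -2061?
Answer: -2062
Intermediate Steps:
q(l, W) = -1 (q(l, W) = -22 + 21 = -1)
p(-401, -2153) + q(J(17, 19), x) = -2061 - 1 = -2062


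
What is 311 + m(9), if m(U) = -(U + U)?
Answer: 293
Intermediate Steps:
m(U) = -2*U
311 + m(9) = 311 - 2*9 = 311 - 18 = 293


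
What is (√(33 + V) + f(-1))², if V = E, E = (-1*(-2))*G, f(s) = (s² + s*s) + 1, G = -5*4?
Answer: (3 + I*√7)² ≈ 2.0 + 15.875*I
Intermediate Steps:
G = -20
f(s) = 1 + 2*s² (f(s) = (s² + s²) + 1 = 2*s² + 1 = 1 + 2*s²)
E = -40 (E = -1*(-2)*(-20) = 2*(-20) = -40)
V = -40
(√(33 + V) + f(-1))² = (√(33 - 40) + (1 + 2*(-1)²))² = (√(-7) + (1 + 2*1))² = (I*√7 + (1 + 2))² = (I*√7 + 3)² = (3 + I*√7)²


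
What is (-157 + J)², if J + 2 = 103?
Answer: 3136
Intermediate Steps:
J = 101 (J = -2 + 103 = 101)
(-157 + J)² = (-157 + 101)² = (-56)² = 3136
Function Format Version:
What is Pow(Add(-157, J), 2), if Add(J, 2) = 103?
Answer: 3136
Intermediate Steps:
J = 101 (J = Add(-2, 103) = 101)
Pow(Add(-157, J), 2) = Pow(Add(-157, 101), 2) = Pow(-56, 2) = 3136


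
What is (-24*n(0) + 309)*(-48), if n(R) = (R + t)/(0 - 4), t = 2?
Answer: -15408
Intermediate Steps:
n(R) = -1/2 - R/4 (n(R) = (R + 2)/(0 - 4) = (2 + R)/(-4) = (2 + R)*(-1/4) = -1/2 - R/4)
(-24*n(0) + 309)*(-48) = (-24*(-1/2 - 1/4*0) + 309)*(-48) = (-24*(-1/2 + 0) + 309)*(-48) = (-24*(-1/2) + 309)*(-48) = (12 + 309)*(-48) = 321*(-48) = -15408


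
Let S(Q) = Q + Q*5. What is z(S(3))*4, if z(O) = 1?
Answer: 4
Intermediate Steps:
S(Q) = 6*Q (S(Q) = Q + 5*Q = 6*Q)
z(S(3))*4 = 1*4 = 4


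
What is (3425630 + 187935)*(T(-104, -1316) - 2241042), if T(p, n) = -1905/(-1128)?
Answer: -3044902456844705/376 ≈ -8.0981e+12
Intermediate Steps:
T(p, n) = 635/376 (T(p, n) = -1905*(-1/1128) = 635/376)
(3425630 + 187935)*(T(-104, -1316) - 2241042) = (3425630 + 187935)*(635/376 - 2241042) = 3613565*(-842631157/376) = -3044902456844705/376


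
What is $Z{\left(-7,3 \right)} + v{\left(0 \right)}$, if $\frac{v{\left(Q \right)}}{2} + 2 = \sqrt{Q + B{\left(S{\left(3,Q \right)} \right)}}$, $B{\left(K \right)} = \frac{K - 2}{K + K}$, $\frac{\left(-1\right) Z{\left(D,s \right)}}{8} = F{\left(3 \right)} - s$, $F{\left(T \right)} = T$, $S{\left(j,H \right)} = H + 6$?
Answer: $-4 + \frac{2 \sqrt{3}}{3} \approx -2.8453$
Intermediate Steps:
$S{\left(j,H \right)} = 6 + H$
$Z{\left(D,s \right)} = -24 + 8 s$ ($Z{\left(D,s \right)} = - 8 \left(3 - s\right) = -24 + 8 s$)
$B{\left(K \right)} = \frac{-2 + K}{2 K}$
$v{\left(Q \right)} = -4 + 2 \sqrt{Q + \frac{4 + Q}{2 \left(6 + Q\right)}}$ ($v{\left(Q \right)} = -4 + 2 \sqrt{Q + \frac{-2 + \left(6 + Q\right)}{2 \left(6 + Q\right)}} = -4 + 2 \sqrt{Q + \frac{4 + Q}{2 \left(6 + Q\right)}}$)
$Z{\left(-7,3 \right)} + v{\left(0 \right)} = \left(-24 + 8 \cdot 3\right) - \left(4 - \sqrt{2} \sqrt{\frac{4 + 0 + 2 \cdot 0 \left(6 + 0\right)}{6 + 0}}\right) = \left(-24 + 24\right) - \left(4 - \sqrt{2} \sqrt{\frac{4 + 0 + 2 \cdot 0 \cdot 6}{6}}\right) = 0 - \left(4 - \sqrt{2} \sqrt{\frac{4 + 0 + 0}{6}}\right) = 0 - \left(4 - \sqrt{2} \sqrt{\frac{1}{6} \cdot 4}\right) = 0 - \left(4 - \sqrt{2} \sqrt{\frac{2}{3}}\right) = 0 - \left(4 - \sqrt{2} \frac{\sqrt{6}}{3}\right) = 0 - \left(4 - \frac{2 \sqrt{3}}{3}\right) = -4 + \frac{2 \sqrt{3}}{3}$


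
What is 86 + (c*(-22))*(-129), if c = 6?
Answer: 17114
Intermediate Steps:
86 + (c*(-22))*(-129) = 86 + (6*(-22))*(-129) = 86 - 132*(-129) = 86 + 17028 = 17114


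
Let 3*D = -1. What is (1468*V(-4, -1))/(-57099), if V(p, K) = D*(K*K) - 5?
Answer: 23488/171297 ≈ 0.13712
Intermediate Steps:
D = -⅓ (D = (⅓)*(-1) = -⅓ ≈ -0.33333)
V(p, K) = -5 - K²/3 (V(p, K) = -K*K/3 - 5 = -K²/3 - 5 = -5 - K²/3)
(1468*V(-4, -1))/(-57099) = (1468*(-5 - ⅓*(-1)²))/(-57099) = (1468*(-5 - ⅓*1))*(-1/57099) = (1468*(-5 - ⅓))*(-1/57099) = (1468*(-16/3))*(-1/57099) = -23488/3*(-1/57099) = 23488/171297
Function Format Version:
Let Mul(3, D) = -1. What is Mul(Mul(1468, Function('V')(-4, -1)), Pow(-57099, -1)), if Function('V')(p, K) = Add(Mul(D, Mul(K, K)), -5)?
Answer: Rational(23488, 171297) ≈ 0.13712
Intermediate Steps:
D = Rational(-1, 3) (D = Mul(Rational(1, 3), -1) = Rational(-1, 3) ≈ -0.33333)
Function('V')(p, K) = Add(-5, Mul(Rational(-1, 3), Pow(K, 2))) (Function('V')(p, K) = Add(Mul(Rational(-1, 3), Mul(K, K)), -5) = Add(Mul(Rational(-1, 3), Pow(K, 2)), -5) = Add(-5, Mul(Rational(-1, 3), Pow(K, 2))))
Mul(Mul(1468, Function('V')(-4, -1)), Pow(-57099, -1)) = Mul(Mul(1468, Add(-5, Mul(Rational(-1, 3), Pow(-1, 2)))), Pow(-57099, -1)) = Mul(Mul(1468, Add(-5, Mul(Rational(-1, 3), 1))), Rational(-1, 57099)) = Mul(Mul(1468, Add(-5, Rational(-1, 3))), Rational(-1, 57099)) = Mul(Mul(1468, Rational(-16, 3)), Rational(-1, 57099)) = Mul(Rational(-23488, 3), Rational(-1, 57099)) = Rational(23488, 171297)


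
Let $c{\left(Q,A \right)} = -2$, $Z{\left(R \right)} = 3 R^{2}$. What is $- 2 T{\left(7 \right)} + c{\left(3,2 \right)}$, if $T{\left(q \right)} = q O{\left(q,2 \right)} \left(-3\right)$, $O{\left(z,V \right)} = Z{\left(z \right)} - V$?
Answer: $6088$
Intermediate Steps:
$O{\left(z,V \right)} = - V + 3 z^{2}$ ($O{\left(z,V \right)} = 3 z^{2} - V = - V + 3 z^{2}$)
$T{\left(q \right)} = - 3 q \left(-2 + 3 q^{2}\right)$ ($T{\left(q \right)} = q \left(\left(-1\right) 2 + 3 q^{2}\right) \left(-3\right) = q \left(-2 + 3 q^{2}\right) \left(-3\right) = - 3 q \left(-2 + 3 q^{2}\right)$)
$- 2 T{\left(7 \right)} + c{\left(3,2 \right)} = - 2 \left(- 9 \cdot 7^{3} + 6 \cdot 7\right) - 2 = - 2 \left(\left(-9\right) 343 + 42\right) - 2 = - 2 \left(-3087 + 42\right) - 2 = \left(-2\right) \left(-3045\right) - 2 = 6090 - 2 = 6088$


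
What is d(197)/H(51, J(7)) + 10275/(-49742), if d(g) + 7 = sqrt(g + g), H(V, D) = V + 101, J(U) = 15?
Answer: -50263/198968 + sqrt(394)/152 ≈ -0.12203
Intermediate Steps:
H(V, D) = 101 + V
d(g) = -7 + sqrt(2)*sqrt(g) (d(g) = -7 + sqrt(g + g) = -7 + sqrt(2*g) = -7 + sqrt(2)*sqrt(g))
d(197)/H(51, J(7)) + 10275/(-49742) = (-7 + sqrt(2)*sqrt(197))/(101 + 51) + 10275/(-49742) = (-7 + sqrt(394))/152 + 10275*(-1/49742) = (-7 + sqrt(394))*(1/152) - 10275/49742 = (-7/152 + sqrt(394)/152) - 10275/49742 = -50263/198968 + sqrt(394)/152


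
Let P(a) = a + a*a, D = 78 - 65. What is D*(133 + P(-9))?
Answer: 2665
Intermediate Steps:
D = 13
P(a) = a + a²
D*(133 + P(-9)) = 13*(133 - 9*(1 - 9)) = 13*(133 - 9*(-8)) = 13*(133 + 72) = 13*205 = 2665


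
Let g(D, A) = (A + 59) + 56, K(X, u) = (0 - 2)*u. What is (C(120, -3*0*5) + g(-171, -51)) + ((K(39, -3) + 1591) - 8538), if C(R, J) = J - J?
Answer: -6877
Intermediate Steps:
K(X, u) = -2*u
C(R, J) = 0
g(D, A) = 115 + A (g(D, A) = (59 + A) + 56 = 115 + A)
(C(120, -3*0*5) + g(-171, -51)) + ((K(39, -3) + 1591) - 8538) = (0 + (115 - 51)) + ((-2*(-3) + 1591) - 8538) = (0 + 64) + ((6 + 1591) - 8538) = 64 + (1597 - 8538) = 64 - 6941 = -6877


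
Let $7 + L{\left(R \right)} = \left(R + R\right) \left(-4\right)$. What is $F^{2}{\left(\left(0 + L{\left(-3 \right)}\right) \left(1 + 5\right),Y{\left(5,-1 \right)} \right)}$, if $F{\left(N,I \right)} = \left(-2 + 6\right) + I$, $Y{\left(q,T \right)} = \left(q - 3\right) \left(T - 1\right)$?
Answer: $0$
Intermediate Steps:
$L{\left(R \right)} = -7 - 8 R$ ($L{\left(R \right)} = -7 + \left(R + R\right) \left(-4\right) = -7 + 2 R \left(-4\right) = -7 - 8 R$)
$Y{\left(q,T \right)} = \left(-1 + T\right) \left(-3 + q\right)$ ($Y{\left(q,T \right)} = \left(-3 + q\right) \left(-1 + T\right) = \left(-1 + T\right) \left(-3 + q\right)$)
$F{\left(N,I \right)} = 4 + I$
$F^{2}{\left(\left(0 + L{\left(-3 \right)}\right) \left(1 + 5\right),Y{\left(5,-1 \right)} \right)} = \left(4 - 4\right)^{2} = 0^{2} = 0$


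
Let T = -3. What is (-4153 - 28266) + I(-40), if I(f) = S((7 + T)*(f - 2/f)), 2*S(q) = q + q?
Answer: -162894/5 ≈ -32579.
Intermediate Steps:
S(q) = q (S(q) = (q + q)/2 = (2*q)/2 = q)
I(f) = -8/f + 4*f (I(f) = (7 - 3)*(f - 2/f) = 4*(f - 2/f) = -8/f + 4*f)
(-4153 - 28266) + I(-40) = (-4153 - 28266) + (-8/(-40) + 4*(-40)) = -32419 + (-8*(-1/40) - 160) = -32419 + (⅕ - 160) = -32419 - 799/5 = -162894/5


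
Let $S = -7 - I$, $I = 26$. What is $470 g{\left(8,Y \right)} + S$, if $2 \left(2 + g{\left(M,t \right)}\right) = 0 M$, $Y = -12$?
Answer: $-973$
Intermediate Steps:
$g{\left(M,t \right)} = -2$ ($g{\left(M,t \right)} = -2 + \frac{0 M}{2} = -2 + \frac{1}{2} \cdot 0 = -2 + 0 = -2$)
$S = -33$ ($S = -7 - 26 = -33$)
$470 g{\left(8,Y \right)} + S = 470 \left(-2\right) - 33 = -940 - 33 = -973$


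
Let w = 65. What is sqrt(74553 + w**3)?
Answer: sqrt(349178) ≈ 590.91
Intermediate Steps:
sqrt(74553 + w**3) = sqrt(74553 + 65**3) = sqrt(74553 + 274625) = sqrt(349178)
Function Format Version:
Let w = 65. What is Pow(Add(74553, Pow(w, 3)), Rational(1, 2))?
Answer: Pow(349178, Rational(1, 2)) ≈ 590.91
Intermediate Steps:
Pow(Add(74553, Pow(w, 3)), Rational(1, 2)) = Pow(Add(74553, Pow(65, 3)), Rational(1, 2)) = Pow(Add(74553, 274625), Rational(1, 2)) = Pow(349178, Rational(1, 2))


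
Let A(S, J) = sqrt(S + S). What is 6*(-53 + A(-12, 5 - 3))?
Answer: -318 + 12*I*sqrt(6) ≈ -318.0 + 29.394*I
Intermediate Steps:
A(S, J) = sqrt(2)*sqrt(S) (A(S, J) = sqrt(2*S) = sqrt(2)*sqrt(S))
6*(-53 + A(-12, 5 - 3)) = 6*(-53 + sqrt(2)*sqrt(-12)) = 6*(-53 + sqrt(2)*(2*I*sqrt(3))) = 6*(-53 + 2*I*sqrt(6)) = -318 + 12*I*sqrt(6)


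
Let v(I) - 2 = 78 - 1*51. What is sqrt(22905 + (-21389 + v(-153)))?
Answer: sqrt(1545) ≈ 39.306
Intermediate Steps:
v(I) = 29 (v(I) = 2 + (78 - 1*51) = 2 + (78 - 51) = 2 + 27 = 29)
sqrt(22905 + (-21389 + v(-153))) = sqrt(22905 + (-21389 + 29)) = sqrt(22905 - 21360) = sqrt(1545)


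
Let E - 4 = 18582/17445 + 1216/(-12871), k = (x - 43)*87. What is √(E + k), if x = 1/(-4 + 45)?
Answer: 2*I*√8790129598697790769135/3068639465 ≈ 61.106*I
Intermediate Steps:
x = 1/41 ≈ 0.024390
k = -153294/41 (k = (1/41 - 43)*87 = -1762/41*87 = -153294/41 ≈ -3738.9)
E = 372031394/74844865 (E = 4 + (18582/17445 + 1216/(-12871)) = 4 + (18582*(1/17445) + 1216*(-1/12871)) = 4 + (6194/5815 - 1216/12871) = 4 + 72651934/74844865 = 372031394/74844865 ≈ 4.9707)
√(E + k) = √(372031394/74844865 - 153294/41) = √(-11458015448156/3068639465) = 2*I*√8790129598697790769135/3068639465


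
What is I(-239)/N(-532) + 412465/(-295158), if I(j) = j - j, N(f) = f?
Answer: -412465/295158 ≈ -1.3974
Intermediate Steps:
I(j) = 0
I(-239)/N(-532) + 412465/(-295158) = 0/(-532) + 412465/(-295158) = 0*(-1/532) + 412465*(-1/295158) = 0 - 412465/295158 = -412465/295158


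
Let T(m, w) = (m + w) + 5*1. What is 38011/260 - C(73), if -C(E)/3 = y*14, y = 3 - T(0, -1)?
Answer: 27091/260 ≈ 104.20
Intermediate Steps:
T(m, w) = 5 + m + w (T(m, w) = (m + w) + 5 = 5 + m + w)
y = -1 (y = 3 - (5 + 0 - 1) = 3 - 1*4 = 3 - 4 = -1)
C(E) = 42 (C(E) = -(-3)*14 = -3*(-14) = 42)
38011/260 - C(73) = 38011/260 - 1*42 = 38011*(1/260) - 42 = 38011/260 - 42 = 27091/260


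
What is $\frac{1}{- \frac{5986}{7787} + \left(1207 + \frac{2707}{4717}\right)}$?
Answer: $\frac{36731279}{44327497200} \approx 0.00082863$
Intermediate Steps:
$\frac{1}{- \frac{5986}{7787} + \left(1207 + \frac{2707}{4717}\right)} = \frac{1}{- \frac{5986}{7787} + \frac{5696126}{4717}} = \frac{1}{\frac{44327497200}{36731279}} = \frac{36731279}{44327497200}$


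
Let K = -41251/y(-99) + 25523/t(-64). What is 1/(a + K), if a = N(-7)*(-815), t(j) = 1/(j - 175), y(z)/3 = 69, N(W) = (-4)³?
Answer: -207/1251943510 ≈ -1.6534e-7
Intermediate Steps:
N(W) = -64
y(z) = 207 (y(z) = 3*69 = 207)
t(j) = 1/(-175 + j)
K = -1262740630/207 (K = -41251/207 + 25523/(1/(-175 - 64)) = -41251*1/207 + 25523/(1/(-239)) = -41251/207 + 25523/(-1/239) = -41251/207 + 25523*(-239) = -41251/207 - 6099997 = -1262740630/207 ≈ -6.1002e+6)
a = 52160 (a = -64*(-815) = 52160)
1/(a + K) = 1/(52160 - 1262740630/207) = 1/(-1251943510/207) = -207/1251943510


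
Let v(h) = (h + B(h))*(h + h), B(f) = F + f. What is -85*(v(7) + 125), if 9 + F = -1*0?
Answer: -16575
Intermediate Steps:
F = -9 (F = -9 - 1*0 = -9 + 0 = -9)
B(f) = -9 + f
v(h) = 2*h*(-9 + 2*h) (v(h) = (h + (-9 + h))*(h + h) = (-9 + 2*h)*(2*h) = 2*h*(-9 + 2*h))
-85*(v(7) + 125) = -85*(2*7*(-9 + 2*7) + 125) = -85*(2*7*(-9 + 14) + 125) = -85*(2*7*5 + 125) = -85*(70 + 125) = -85*195 = -16575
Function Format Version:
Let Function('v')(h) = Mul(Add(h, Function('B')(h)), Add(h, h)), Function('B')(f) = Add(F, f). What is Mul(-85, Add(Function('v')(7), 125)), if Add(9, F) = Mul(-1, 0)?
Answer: -16575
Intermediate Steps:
F = -9 (F = Add(-9, Mul(-1, 0)) = Add(-9, 0) = -9)
Function('B')(f) = Add(-9, f)
Function('v')(h) = Mul(2, h, Add(-9, Mul(2, h))) (Function('v')(h) = Mul(Add(h, Add(-9, h)), Add(h, h)) = Mul(Add(-9, Mul(2, h)), Mul(2, h)) = Mul(2, h, Add(-9, Mul(2, h))))
Mul(-85, Add(Function('v')(7), 125)) = Mul(-85, Add(Mul(2, 7, Add(-9, Mul(2, 7))), 125)) = Mul(-85, Add(Mul(2, 7, Add(-9, 14)), 125)) = Mul(-85, Add(Mul(2, 7, 5), 125)) = Mul(-85, Add(70, 125)) = Mul(-85, 195) = -16575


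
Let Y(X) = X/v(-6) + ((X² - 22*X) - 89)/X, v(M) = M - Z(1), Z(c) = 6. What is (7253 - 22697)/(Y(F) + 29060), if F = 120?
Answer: -1853280/3497671 ≈ -0.52986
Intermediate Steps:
v(M) = -6 + M (v(M) = M - 1*6 = M - 6 = -6 + M)
Y(X) = -X/12 + (-89 + X² - 22*X)/X (Y(X) = X/(-6 - 6) + ((X² - 22*X) - 89)/X = X/(-12) + (-89 + X² - 22*X)/X = X*(-1/12) + (-89 + X² - 22*X)/X = -X/12 + (-89 + X² - 22*X)/X)
(7253 - 22697)/(Y(F) + 29060) = (7253 - 22697)/((-22 - 89/120 + (11/12)*120) + 29060) = -15444/((-22 - 89*1/120 + 110) + 29060) = -15444/((-22 - 89/120 + 110) + 29060) = -15444/(10471/120 + 29060) = -15444/3497671/120 = -15444*120/3497671 = -1853280/3497671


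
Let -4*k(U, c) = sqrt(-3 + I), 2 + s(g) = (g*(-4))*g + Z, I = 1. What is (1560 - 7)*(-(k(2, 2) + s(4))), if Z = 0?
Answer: 102498 + 1553*I*sqrt(2)/4 ≈ 1.025e+5 + 549.07*I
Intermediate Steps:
s(g) = -2 - 4*g**2 (s(g) = -2 + ((g*(-4))*g + 0) = -2 + ((-4*g)*g + 0) = -2 + (-4*g**2 + 0) = -2 - 4*g**2)
k(U, c) = -I*sqrt(2)/4 (k(U, c) = -sqrt(-3 + 1)/4 = -I*sqrt(2)/4)
(1560 - 7)*(-(k(2, 2) + s(4))) = (1560 - 7)*(-(-I*sqrt(2)/4 + (-2 - 4*4**2))) = 1553*(-(-I*sqrt(2)/4 + (-2 - 4*16))) = 1553*(-(-I*sqrt(2)/4 + (-2 - 64))) = 1553*(-(-I*sqrt(2)/4 - 66)) = 1553*(-(-66 - I*sqrt(2)/4)) = 1553*(66 + I*sqrt(2)/4) = 102498 + 1553*I*sqrt(2)/4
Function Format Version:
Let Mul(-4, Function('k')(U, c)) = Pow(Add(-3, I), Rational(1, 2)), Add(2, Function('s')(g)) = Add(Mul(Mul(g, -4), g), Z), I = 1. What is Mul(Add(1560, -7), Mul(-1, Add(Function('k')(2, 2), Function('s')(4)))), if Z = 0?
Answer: Add(102498, Mul(Rational(1553, 4), I, Pow(2, Rational(1, 2)))) ≈ Add(1.0250e+5, Mul(549.07, I))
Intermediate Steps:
Function('s')(g) = Add(-2, Mul(-4, Pow(g, 2))) (Function('s')(g) = Add(-2, Add(Mul(Mul(g, -4), g), 0)) = Add(-2, Add(Mul(Mul(-4, g), g), 0)) = Add(-2, Add(Mul(-4, Pow(g, 2)), 0)) = Add(-2, Mul(-4, Pow(g, 2))))
Function('k')(U, c) = Mul(Rational(-1, 4), I, Pow(2, Rational(1, 2))) (Function('k')(U, c) = Mul(Rational(-1, 4), Pow(Add(-3, 1), Rational(1, 2))) = Mul(Rational(-1, 4), Pow(-2, Rational(1, 2))) = Mul(Rational(-1, 4), Mul(I, Pow(2, Rational(1, 2)))) = Mul(Rational(-1, 4), I, Pow(2, Rational(1, 2))))
Mul(Add(1560, -7), Mul(-1, Add(Function('k')(2, 2), Function('s')(4)))) = Mul(Add(1560, -7), Mul(-1, Add(Mul(Rational(-1, 4), I, Pow(2, Rational(1, 2))), Add(-2, Mul(-4, Pow(4, 2)))))) = Mul(1553, Mul(-1, Add(Mul(Rational(-1, 4), I, Pow(2, Rational(1, 2))), Add(-2, Mul(-4, 16))))) = Mul(1553, Mul(-1, Add(Mul(Rational(-1, 4), I, Pow(2, Rational(1, 2))), Add(-2, -64)))) = Mul(1553, Mul(-1, Add(Mul(Rational(-1, 4), I, Pow(2, Rational(1, 2))), -66))) = Mul(1553, Mul(-1, Add(-66, Mul(Rational(-1, 4), I, Pow(2, Rational(1, 2)))))) = Mul(1553, Add(66, Mul(Rational(1, 4), I, Pow(2, Rational(1, 2))))) = Add(102498, Mul(Rational(1553, 4), I, Pow(2, Rational(1, 2))))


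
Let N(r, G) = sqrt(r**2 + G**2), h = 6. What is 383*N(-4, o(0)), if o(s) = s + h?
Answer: 766*sqrt(13) ≈ 2761.9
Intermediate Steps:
o(s) = 6 + s (o(s) = s + 6 = 6 + s)
N(r, G) = sqrt(G**2 + r**2)
383*N(-4, o(0)) = 383*sqrt((6 + 0)**2 + (-4)**2) = 383*sqrt(6**2 + 16) = 383*sqrt(36 + 16) = 383*sqrt(52) = 383*(2*sqrt(13)) = 766*sqrt(13)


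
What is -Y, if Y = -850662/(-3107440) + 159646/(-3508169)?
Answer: -177726835117/778673191240 ≈ -0.22824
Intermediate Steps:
Y = 177726835117/778673191240 (Y = -850662*(-1/3107440) + 159646*(-1/3508169) = 425331/1553720 - 159646/3508169 = 177726835117/778673191240 ≈ 0.22824)
-Y = -1*177726835117/778673191240 = -177726835117/778673191240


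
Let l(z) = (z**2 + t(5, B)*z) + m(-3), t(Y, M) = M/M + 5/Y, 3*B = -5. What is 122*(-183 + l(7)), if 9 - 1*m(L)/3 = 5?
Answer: -13176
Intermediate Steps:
B = -5/3 (B = (1/3)*(-5) = -5/3 ≈ -1.6667)
m(L) = 12 (m(L) = 27 - 3*5 = 27 - 15 = 12)
t(Y, M) = 1 + 5/Y
l(z) = 12 + z**2 + 2*z (l(z) = (z**2 + ((5 + 5)/5)*z) + 12 = (z**2 + ((1/5)*10)*z) + 12 = (z**2 + 2*z) + 12 = 12 + z**2 + 2*z)
122*(-183 + l(7)) = 122*(-183 + (12 + 7**2 + 2*7)) = 122*(-183 + (12 + 49 + 14)) = 122*(-183 + 75) = 122*(-108) = -13176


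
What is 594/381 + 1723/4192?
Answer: 1048837/532384 ≈ 1.9701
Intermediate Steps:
594/381 + 1723/4192 = 594*(1/381) + 1723*(1/4192) = 198/127 + 1723/4192 = 1048837/532384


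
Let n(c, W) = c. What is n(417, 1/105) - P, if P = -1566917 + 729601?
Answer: 837733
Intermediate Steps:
P = -837316
n(417, 1/105) - P = 417 - 1*(-837316) = 417 + 837316 = 837733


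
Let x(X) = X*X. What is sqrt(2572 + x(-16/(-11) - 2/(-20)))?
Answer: sqrt(31150441)/110 ≈ 50.739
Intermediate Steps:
x(X) = X**2
sqrt(2572 + x(-16/(-11) - 2/(-20))) = sqrt(2572 + (-16/(-11) - 2/(-20))**2) = sqrt(2572 + (-16*(-1/11) - 2*(-1/20))**2) = sqrt(2572 + (16/11 + 1/10)**2) = sqrt(2572 + (171/110)**2) = sqrt(2572 + 29241/12100) = sqrt(31150441/12100) = sqrt(31150441)/110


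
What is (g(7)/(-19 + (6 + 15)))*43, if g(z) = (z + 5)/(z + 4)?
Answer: 258/11 ≈ 23.455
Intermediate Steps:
g(z) = (5 + z)/(4 + z)
(g(7)/(-19 + (6 + 15)))*43 = (((5 + 7)/(4 + 7))/(-19 + (6 + 15)))*43 = ((12/11)/(-19 + 21))*43 = (((1/11)*12)/2)*43 = ((12/11)*(½))*43 = (6/11)*43 = 258/11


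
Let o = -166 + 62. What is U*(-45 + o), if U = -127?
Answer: 18923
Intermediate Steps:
o = -104
U*(-45 + o) = -127*(-45 - 104) = -127*(-149) = 18923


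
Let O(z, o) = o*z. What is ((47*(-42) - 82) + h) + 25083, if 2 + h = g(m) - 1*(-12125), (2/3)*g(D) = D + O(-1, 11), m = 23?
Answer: 35168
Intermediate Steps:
g(D) = -33/2 + 3*D/2 (g(D) = 3*(D + 11*(-1))/2 = 3*(D - 11)/2 = 3*(-11 + D)/2 = -33/2 + 3*D/2)
h = 12141 (h = -2 + ((-33/2 + (3/2)*23) - 1*(-12125)) = -2 + ((-33/2 + 69/2) + 12125) = -2 + (18 + 12125) = -2 + 12143 = 12141)
((47*(-42) - 82) + h) + 25083 = ((47*(-42) - 82) + 12141) + 25083 = ((-1974 - 82) + 12141) + 25083 = (-2056 + 12141) + 25083 = 10085 + 25083 = 35168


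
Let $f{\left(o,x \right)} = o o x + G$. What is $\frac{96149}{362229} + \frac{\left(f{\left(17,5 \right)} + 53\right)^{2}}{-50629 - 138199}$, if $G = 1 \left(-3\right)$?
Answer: $- \frac{791435247353}{68398977612} \approx -11.571$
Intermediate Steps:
$G = -3$
$f{\left(o,x \right)} = -3 + x o^{2}$ ($f{\left(o,x \right)} = o o x - 3 = o^{2} x - 3 = x o^{2} - 3 = -3 + x o^{2}$)
$\frac{96149}{362229} + \frac{\left(f{\left(17,5 \right)} + 53\right)^{2}}{-50629 - 138199} = \frac{96149}{362229} + \frac{\left(\left(-3 + 5 \cdot 17^{2}\right) + 53\right)^{2}}{-50629 - 138199} = 96149 \cdot \frac{1}{362229} + \frac{\left(\left(-3 + 5 \cdot 289\right) + 53\right)^{2}}{-188828} = \frac{96149}{362229} + \left(\left(-3 + 1445\right) + 53\right)^{2} \left(- \frac{1}{188828}\right) = \frac{96149}{362229} + \left(1442 + 53\right)^{2} \left(- \frac{1}{188828}\right) = \frac{96149}{362229} + 1495^{2} \left(- \frac{1}{188828}\right) = \frac{96149}{362229} + 2235025 \left(- \frac{1}{188828}\right) = \frac{96149}{362229} - \frac{2235025}{188828} = - \frac{791435247353}{68398977612}$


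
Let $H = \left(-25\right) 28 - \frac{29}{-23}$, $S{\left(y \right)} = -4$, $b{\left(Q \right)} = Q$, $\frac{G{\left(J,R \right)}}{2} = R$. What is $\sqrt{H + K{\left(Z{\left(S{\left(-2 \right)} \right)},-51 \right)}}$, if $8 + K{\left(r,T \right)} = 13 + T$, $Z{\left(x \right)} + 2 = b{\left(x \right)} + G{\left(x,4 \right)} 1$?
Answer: $\frac{i \sqrt{393967}}{23} \approx 27.29 i$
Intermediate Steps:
$G{\left(J,R \right)} = 2 R$
$Z{\left(x \right)} = 6 + x$ ($Z{\left(x \right)} = -2 + \left(x + 2 \cdot 4 \cdot 1\right) = -2 + \left(x + 8 \cdot 1\right) = -2 + \left(x + 8\right) = -2 + \left(8 + x\right) = 6 + x$)
$K{\left(r,T \right)} = 5 + T$ ($K{\left(r,T \right)} = -8 + \left(13 + T\right) = 5 + T$)
$H = - \frac{16071}{23}$ ($H = -700 - - \frac{29}{23} = -700 + \frac{29}{23} = - \frac{16071}{23} \approx -698.74$)
$\sqrt{H + K{\left(Z{\left(S{\left(-2 \right)} \right)},-51 \right)}} = \sqrt{- \frac{16071}{23} + \left(5 - 51\right)} = \sqrt{- \frac{16071}{23} - 46} = \sqrt{- \frac{17129}{23}} = \frac{i \sqrt{393967}}{23}$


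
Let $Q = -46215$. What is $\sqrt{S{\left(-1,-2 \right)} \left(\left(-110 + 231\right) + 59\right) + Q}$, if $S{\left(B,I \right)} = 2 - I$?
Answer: $3 i \sqrt{5055} \approx 213.3 i$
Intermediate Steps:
$\sqrt{S{\left(-1,-2 \right)} \left(\left(-110 + 231\right) + 59\right) + Q} = \sqrt{\left(2 - -2\right) \left(\left(-110 + 231\right) + 59\right) - 46215} = \sqrt{\left(2 + 2\right) \left(121 + 59\right) - 46215} = \sqrt{4 \cdot 180 - 46215} = \sqrt{720 - 46215} = \sqrt{-45495} = 3 i \sqrt{5055}$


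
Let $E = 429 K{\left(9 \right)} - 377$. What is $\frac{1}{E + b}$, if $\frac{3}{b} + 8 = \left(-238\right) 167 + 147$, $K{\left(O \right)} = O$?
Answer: $\frac{39607}{137990785} \approx 0.00028703$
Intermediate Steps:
$b = - \frac{3}{39607}$ ($b = \frac{3}{-8 + \left(\left(-238\right) 167 + 147\right)} = \frac{3}{-8 + \left(-39746 + 147\right)} = \frac{3}{-8 - 39599} = \frac{3}{-39607} = 3 \left(- \frac{1}{39607}\right) = - \frac{3}{39607} \approx -7.5744 \cdot 10^{-5}$)
$E = 3484$ ($E = 429 \cdot 9 - 377 = 3861 - 377 = 3484$)
$\frac{1}{E + b} = \frac{1}{3484 - \frac{3}{39607}} = \frac{1}{\frac{137990785}{39607}} = \frac{39607}{137990785}$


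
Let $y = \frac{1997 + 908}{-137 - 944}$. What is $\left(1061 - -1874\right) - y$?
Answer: $\frac{3175640}{1081} \approx 2937.7$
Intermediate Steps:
$y = - \frac{2905}{1081}$ ($y = \frac{2905}{-1081} = 2905 \left(- \frac{1}{1081}\right) = - \frac{2905}{1081} \approx -2.6873$)
$\left(1061 - -1874\right) - y = \left(1061 - -1874\right) - - \frac{2905}{1081} = \left(1061 + 1874\right) + \frac{2905}{1081} = 2935 + \frac{2905}{1081} = \frac{3175640}{1081}$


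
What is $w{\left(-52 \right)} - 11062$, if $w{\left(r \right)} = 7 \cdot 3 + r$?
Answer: $-11093$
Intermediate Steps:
$w{\left(r \right)} = 21 + r$
$w{\left(-52 \right)} - 11062 = \left(21 - 52\right) - 11062 = -31 - 11062 = -11093$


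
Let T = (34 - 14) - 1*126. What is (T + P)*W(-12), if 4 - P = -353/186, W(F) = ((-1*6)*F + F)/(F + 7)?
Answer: 37238/31 ≈ 1201.2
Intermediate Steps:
W(F) = -5*F/(7 + F) (W(F) = (-6*F + F)/(7 + F) = (-5*F)/(7 + F) = -5*F/(7 + F))
P = 1097/186 (P = 4 - (-353)/186 = 4 - 1*(-353/186) = 4 + 353/186 = 1097/186 ≈ 5.8979)
T = -106 (T = 20 - 126 = -106)
(T + P)*W(-12) = (-106 + 1097/186)*(-5*(-12)/(7 - 12)) = -(-93095)*(-12)/(186*(-5)) = -(-93095)*(-12)*(-1)/(186*5) = -18619/186*(-12) = 37238/31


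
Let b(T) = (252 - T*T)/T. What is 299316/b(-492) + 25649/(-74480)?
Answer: 304499476627/500282160 ≈ 608.66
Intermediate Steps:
b(T) = (252 - T²)/T
299316/b(-492) + 25649/(-74480) = 299316/(-1*(-492) + 252/(-492)) + 25649/(-74480) = 299316/(492 + 252*(-1/492)) + 25649*(-1/74480) = 299316/(492 - 21/41) - 25649/74480 = 299316/(20151/41) - 25649/74480 = 299316*(41/20151) - 25649/74480 = 4090652/6717 - 25649/74480 = 304499476627/500282160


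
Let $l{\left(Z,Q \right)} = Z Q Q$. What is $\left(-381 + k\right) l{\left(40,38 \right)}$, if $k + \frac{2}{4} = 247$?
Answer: $-7768720$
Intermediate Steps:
$k = \frac{493}{2}$ ($k = - \frac{1}{2} + 247 = \frac{493}{2} \approx 246.5$)
$l{\left(Z,Q \right)} = Z Q^{2}$ ($l{\left(Z,Q \right)} = Q Z Q = Z Q^{2}$)
$\left(-381 + k\right) l{\left(40,38 \right)} = \left(-381 + \frac{493}{2}\right) 40 \cdot 38^{2} = - \frac{269 \cdot 40 \cdot 1444}{2} = \left(- \frac{269}{2}\right) 57760 = -7768720$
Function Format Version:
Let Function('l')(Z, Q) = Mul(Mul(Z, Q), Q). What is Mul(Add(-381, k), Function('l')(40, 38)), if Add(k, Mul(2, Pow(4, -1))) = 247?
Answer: -7768720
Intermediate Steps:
k = Rational(493, 2) (k = Add(Rational(-1, 2), 247) = Rational(493, 2) ≈ 246.50)
Function('l')(Z, Q) = Mul(Z, Pow(Q, 2)) (Function('l')(Z, Q) = Mul(Mul(Q, Z), Q) = Mul(Z, Pow(Q, 2)))
Mul(Add(-381, k), Function('l')(40, 38)) = Mul(Add(-381, Rational(493, 2)), Mul(40, Pow(38, 2))) = Mul(Rational(-269, 2), Mul(40, 1444)) = Mul(Rational(-269, 2), 57760) = -7768720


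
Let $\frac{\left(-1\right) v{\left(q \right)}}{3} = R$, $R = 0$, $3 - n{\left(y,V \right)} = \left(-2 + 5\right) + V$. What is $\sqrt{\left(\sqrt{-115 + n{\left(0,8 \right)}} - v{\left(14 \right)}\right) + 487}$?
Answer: $\sqrt{487 + i \sqrt{123}} \approx 22.07 + 0.2513 i$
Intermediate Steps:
$n{\left(y,V \right)} = - V$ ($n{\left(y,V \right)} = 3 - \left(\left(-2 + 5\right) + V\right) = 3 - \left(3 + V\right) = - V$)
$v{\left(q \right)} = 0$ ($v{\left(q \right)} = \left(-3\right) 0 = 0$)
$\sqrt{\left(\sqrt{-115 + n{\left(0,8 \right)}} - v{\left(14 \right)}\right) + 487} = \sqrt{\left(\sqrt{-115 - 8} - 0\right) + 487} = \sqrt{\left(\sqrt{-115 - 8} + 0\right) + 487} = \sqrt{\left(\sqrt{-123} + 0\right) + 487} = \sqrt{\left(i \sqrt{123} + 0\right) + 487} = \sqrt{i \sqrt{123} + 487} = \sqrt{487 + i \sqrt{123}}$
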